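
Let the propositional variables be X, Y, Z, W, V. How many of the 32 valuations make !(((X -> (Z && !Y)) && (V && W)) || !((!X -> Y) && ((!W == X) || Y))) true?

Initial set: {!(((X -> (Z && !Y)) && (V && W)) || !((!X -> Y) && ((!W == X) || Y)))}.
!(((X -> (Z && !Y)) && (V && W)) || !((!X -> Y) && ((!W == X) || Y))): α-rule — add !((X -> (Z && !Y)) && (V && W)), !!((!X -> Y) && ((!W == X) || Y)).
!!((!X -> Y) && ((!W == X) || Y)): α-rule — add (!X -> Y), ((!W == X) || Y).
!((X -> (Z && !Y)) && (V && W)): β-rule — branch into !(X -> (Z && !Y))  //  !(V && W).
  branch 1 (add !(X -> (Z && !Y))):
    !(X -> (Z && !Y)): α-rule — add X, !(Z && !Y).
    (!X -> Y): β-rule — branch into !!X  //  Y.
      branch 1.1 (add !!X):
        ((!W == X) || Y): β-rule — branch into (!W == X)  //  Y.
          branch 1.1.1 (add (!W == X)):
            !(Z && !Y): β-rule — branch into !Z  //  !!Y.
              branch 1.1.1.1 (add !Z):
                (!W == X): β-rule — branch into !W, X  //  !!W, !X.
                  branch 1.1.1.1.1 (add !W, X):
                    ○ open, literals {W=F, X=T, Z=F}.
                  branch 1.1.1.1.2 (add !!W, !X):
                    × closes — contains both X and !X.
              branch 1.1.1.2 (add !!Y):
                (!W == X): β-rule — branch into !W, X  //  !!W, !X.
                  branch 1.1.1.2.1 (add !W, X):
                    ○ open, literals {W=F, X=T, Y=T}.
                  branch 1.1.1.2.2 (add !!W, !X):
                    × closes — contains both X and !X.
          branch 1.1.2 (add Y):
            !(Z && !Y): β-rule — branch into !Z  //  !!Y.
              branch 1.1.2.1 (add !Z):
                ○ open, literals {X=T, Y=T, Z=F}.
              branch 1.1.2.2 (add !!Y):
                ○ open, literals {X=T, Y=T}.
      branch 1.2 (add Y):
        ((!W == X) || Y): β-rule — branch into (!W == X)  //  Y.
          branch 1.2.1 (add (!W == X)):
            !(Z && !Y): β-rule — branch into !Z  //  !!Y.
              branch 1.2.1.1 (add !Z):
                (!W == X): β-rule — branch into !W, X  //  !!W, !X.
                  branch 1.2.1.1.1 (add !W, X):
                    ○ open, literals {W=F, X=T, Y=T, Z=F}.
                  branch 1.2.1.1.2 (add !!W, !X):
                    × closes — contains both X and !X.
              branch 1.2.1.2 (add !!Y):
                (!W == X): β-rule — branch into !W, X  //  !!W, !X.
                  branch 1.2.1.2.1 (add !W, X):
                    ○ open, literals {W=F, X=T, Y=T}.
                  branch 1.2.1.2.2 (add !!W, !X):
                    × closes — contains both X and !X.
          branch 1.2.2 (add Y):
            !(Z && !Y): β-rule — branch into !Z  //  !!Y.
              branch 1.2.2.1 (add !Z):
                ○ open, literals {X=T, Y=T, Z=F}.
              branch 1.2.2.2 (add !!Y):
                ○ open, literals {X=T, Y=T}.
  branch 2 (add !(V && W)):
    (!X -> Y): β-rule — branch into !!X  //  Y.
      branch 2.1 (add !!X):
        ((!W == X) || Y): β-rule — branch into (!W == X)  //  Y.
          branch 2.1.1 (add (!W == X)):
            !(V && W): β-rule — branch into !V  //  !W.
              branch 2.1.1.1 (add !V):
                (!W == X): β-rule — branch into !W, X  //  !!W, !X.
                  branch 2.1.1.1.1 (add !W, X):
                    ○ open, literals {V=F, W=F, X=T}.
                  branch 2.1.1.1.2 (add !!W, !X):
                    × closes — contains both X and !X.
              branch 2.1.1.2 (add !W):
                (!W == X): β-rule — branch into !W, X  //  !!W, !X.
                  branch 2.1.1.2.1 (add !W, X):
                    ○ open, literals {W=F, X=T}.
                  branch 2.1.1.2.2 (add !!W, !X):
                    × closes — contains both W and !W.
          branch 2.1.2 (add Y):
            !(V && W): β-rule — branch into !V  //  !W.
              branch 2.1.2.1 (add !V):
                ○ open, literals {V=F, X=T, Y=T}.
              branch 2.1.2.2 (add !W):
                ○ open, literals {W=F, X=T, Y=T}.
      branch 2.2 (add Y):
        ((!W == X) || Y): β-rule — branch into (!W == X)  //  Y.
          branch 2.2.1 (add (!W == X)):
            !(V && W): β-rule — branch into !V  //  !W.
              branch 2.2.1.1 (add !V):
                (!W == X): β-rule — branch into !W, X  //  !!W, !X.
                  branch 2.2.1.1.1 (add !W, X):
                    ○ open, literals {V=F, W=F, X=T, Y=T}.
                  branch 2.2.1.1.2 (add !!W, !X):
                    ○ open, literals {V=F, W=T, X=F, Y=T}.
              branch 2.2.1.2 (add !W):
                (!W == X): β-rule — branch into !W, X  //  !!W, !X.
                  branch 2.2.1.2.1 (add !W, X):
                    ○ open, literals {W=F, X=T, Y=T}.
                  branch 2.2.1.2.2 (add !!W, !X):
                    × closes — contains both W and !W.
          branch 2.2.2 (add Y):
            !(V && W): β-rule — branch into !V  //  !W.
              branch 2.2.2.1 (add !V):
                ○ open, literals {V=F, Y=T}.
              branch 2.2.2.2 (add !W):
                ○ open, literals {W=F, Y=T}.
7 branches closed, 17 open.
Each open branch fixes some atoms; the unmentioned ones are free. Counting distinct full assignments: branch {W=F, X=T, Z=F} (Y, V) contributes 4 new; branch {W=F, X=T, Y=T} (Z, V) contributes 2 new; branch {X=T, Y=T, Z=F} (W, V) contributes 2 new; branch {X=T, Y=T} (Z, W, V) contributes 2 new; branch {W=F, X=T, Y=T, Z=F} (V) contributes 0 new; branch {W=F, X=T, Y=T} (Z, V) contributes 0 new; branch {X=T, Y=T, Z=F} (W, V) contributes 0 new; branch {X=T, Y=T} (Z, W, V) contributes 0 new; branch {V=F, W=F, X=T} (Y, Z) contributes 1 new; branch {W=F, X=T} (Y, Z, V) contributes 1 new; branch {V=F, X=T, Y=T} (Z, W) contributes 0 new; branch {W=F, X=T, Y=T} (Z, V) contributes 0 new; branch {V=F, W=F, X=T, Y=T} (Z) contributes 0 new; branch {V=F, W=T, X=F, Y=T} (Z) contributes 2 new; branch {W=F, X=T, Y=T} (Z, V) contributes 0 new; branch {V=F, Y=T} (X, Z, W) contributes 2 new; branch {W=F, Y=T} (X, Z, V) contributes 2 new. Total: 18.

18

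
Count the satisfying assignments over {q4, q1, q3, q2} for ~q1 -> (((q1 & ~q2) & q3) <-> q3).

12

Initial set: {(~q1 -> (((q1 & ~q2) & q3) <-> q3))}.
(~q1 -> (((q1 & ~q2) & q3) <-> q3)): β-rule — branch into ~~q1  //  (((q1 & ~q2) & q3) <-> q3).
  branch 1 (add ~~q1):
    ○ open, literals {q1=1}.
  branch 2 (add (((q1 & ~q2) & q3) <-> q3)):
    (((q1 & ~q2) & q3) <-> q3): β-rule — branch into ((q1 & ~q2) & q3), q3  //  ~((q1 & ~q2) & q3), ~q3.
      branch 2.1 (add ((q1 & ~q2) & q3), q3):
        ((q1 & ~q2) & q3): α-rule — add (q1 & ~q2), q3.
        (q1 & ~q2): α-rule — add q1, ~q2.
        ○ open, literals {q1=1, q2=0, q3=1}.
      branch 2.2 (add ~((q1 & ~q2) & q3), ~q3):
        ~((q1 & ~q2) & q3): β-rule — branch into ~(q1 & ~q2)  //  ~q3.
          branch 2.2.1 (add ~(q1 & ~q2)):
            ~(q1 & ~q2): β-rule — branch into ~q1  //  ~~q2.
              branch 2.2.1.1 (add ~q1):
                ○ open, literals {q1=0, q3=0}.
              branch 2.2.1.2 (add ~~q2):
                ○ open, literals {q2=1, q3=0}.
          branch 2.2.2 (add ~q3):
            ○ open, literals {q3=0}.
0 branches closed, 5 open.
Each open branch fixes some atoms; the unmentioned ones are free. Counting distinct full assignments: branch {q1=1} (q4, q3, q2) contributes 8 new; branch {q1=1, q2=0, q3=1} (q4) contributes 0 new; branch {q1=0, q3=0} (q4, q2) contributes 4 new; branch {q2=1, q3=0} (q4, q1) contributes 0 new; branch {q3=0} (q4, q1, q2) contributes 0 new. Total: 12.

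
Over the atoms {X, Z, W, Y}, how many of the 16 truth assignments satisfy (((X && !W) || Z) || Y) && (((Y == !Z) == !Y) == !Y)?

8

Initial set: {((((X && !W) || Z) || Y) && (((Y == !Z) == !Y) == !Y))}.
((((X && !W) || Z) || Y) && (((Y == !Z) == !Y) == !Y)): α-rule — add (((X && !W) || Z) || Y), (((Y == !Z) == !Y) == !Y).
(((X && !W) || Z) || Y): β-rule — branch into ((X && !W) || Z)  //  Y.
  branch 1 (add ((X && !W) || Z)):
    (((Y == !Z) == !Y) == !Y): β-rule — branch into ((Y == !Z) == !Y), !Y  //  !((Y == !Z) == !Y), !!Y.
      branch 1.1 (add ((Y == !Z) == !Y), !Y):
        ((X && !W) || Z): β-rule — branch into (X && !W)  //  Z.
          branch 1.1.1 (add (X && !W)):
            (X && !W): α-rule — add X, !W.
            ((Y == !Z) == !Y): β-rule — branch into (Y == !Z), !Y  //  !(Y == !Z), !!Y.
              branch 1.1.1.1 (add (Y == !Z), !Y):
                (Y == !Z): β-rule — branch into Y, !Z  //  !Y, !!Z.
                  branch 1.1.1.1.1 (add Y, !Z):
                    × closes — contains both Y and !Y.
                  branch 1.1.1.1.2 (add !Y, !!Z):
                    ○ open, literals {W=F, X=T, Y=F, Z=T}.
              branch 1.1.1.2 (add !(Y == !Z), !!Y):
                × closes — contains both Y and !Y.
          branch 1.1.2 (add Z):
            ((Y == !Z) == !Y): β-rule — branch into (Y == !Z), !Y  //  !(Y == !Z), !!Y.
              branch 1.1.2.1 (add (Y == !Z), !Y):
                (Y == !Z): β-rule — branch into Y, !Z  //  !Y, !!Z.
                  branch 1.1.2.1.1 (add Y, !Z):
                    × closes — contains both Y and !Y.
                  branch 1.1.2.1.2 (add !Y, !!Z):
                    ○ open, literals {Y=F, Z=T}.
              branch 1.1.2.2 (add !(Y == !Z), !!Y):
                × closes — contains both Y and !Y.
      branch 1.2 (add !((Y == !Z) == !Y), !!Y):
        ((X && !W) || Z): β-rule — branch into (X && !W)  //  Z.
          branch 1.2.1 (add (X && !W)):
            (X && !W): α-rule — add X, !W.
            !((Y == !Z) == !Y): β-rule — branch into (Y == !Z), !!Y  //  !(Y == !Z), !Y.
              branch 1.2.1.1 (add (Y == !Z), !!Y):
                (Y == !Z): β-rule — branch into Y, !Z  //  !Y, !!Z.
                  branch 1.2.1.1.1 (add Y, !Z):
                    ○ open, literals {W=F, X=T, Y=T, Z=F}.
                  branch 1.2.1.1.2 (add !Y, !!Z):
                    × closes — contains both Y and !Y.
              branch 1.2.1.2 (add !(Y == !Z), !Y):
                × closes — contains both Y and !Y.
          branch 1.2.2 (add Z):
            !((Y == !Z) == !Y): β-rule — branch into (Y == !Z), !!Y  //  !(Y == !Z), !Y.
              branch 1.2.2.1 (add (Y == !Z), !!Y):
                (Y == !Z): β-rule — branch into Y, !Z  //  !Y, !!Z.
                  branch 1.2.2.1.1 (add Y, !Z):
                    × closes — contains both Z and !Z.
                  branch 1.2.2.1.2 (add !Y, !!Z):
                    × closes — contains both Y and !Y.
              branch 1.2.2.2 (add !(Y == !Z), !Y):
                × closes — contains both Y and !Y.
  branch 2 (add Y):
    (((Y == !Z) == !Y) == !Y): β-rule — branch into ((Y == !Z) == !Y), !Y  //  !((Y == !Z) == !Y), !!Y.
      branch 2.1 (add ((Y == !Z) == !Y), !Y):
        × closes — contains both Y and !Y.
      branch 2.2 (add !((Y == !Z) == !Y), !!Y):
        !((Y == !Z) == !Y): β-rule — branch into (Y == !Z), !!Y  //  !(Y == !Z), !Y.
          branch 2.2.1 (add (Y == !Z), !!Y):
            (Y == !Z): β-rule — branch into Y, !Z  //  !Y, !!Z.
              branch 2.2.1.1 (add Y, !Z):
                ○ open, literals {Y=T, Z=F}.
              branch 2.2.1.2 (add !Y, !!Z):
                × closes — contains both Y and !Y.
          branch 2.2.2 (add !(Y == !Z), !Y):
            × closes — contains both Y and !Y.
12 branches closed, 4 open.
Each open branch fixes some atoms; the unmentioned ones are free. Counting distinct full assignments: branch {W=F, X=T, Y=F, Z=T} (none free) contributes 1 new; branch {Y=F, Z=T} (X, W) contributes 3 new; branch {W=F, X=T, Y=T, Z=F} (none free) contributes 1 new; branch {Y=T, Z=F} (X, W) contributes 3 new. Total: 8.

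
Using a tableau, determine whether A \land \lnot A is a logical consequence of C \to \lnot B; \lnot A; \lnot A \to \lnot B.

No

Initial set: {(C \to \lnot B); \lnot A; (\lnot A \to \lnot B); \lnot (A \land \lnot A)}.
(C \to \lnot B): β-rule — branch into \lnot C  //  \lnot B.
  branch 1 (add \lnot C):
    (\lnot A \to \lnot B): β-rule — branch into \lnot \lnot A  //  \lnot B.
      branch 1.1 (add \lnot \lnot A):
        × closes — contains both A and \lnot A.
      branch 1.2 (add \lnot B):
        \lnot (A \land \lnot A): β-rule — branch into \lnot A  //  \lnot \lnot A.
          branch 1.2.1 (add \lnot A):
            ○ open, literals {A=F, B=F, C=F}.
          branch 1.2.2 (add \lnot \lnot A):
            × closes — contains both A and \lnot A.
  branch 2 (add \lnot B):
    (\lnot A \to \lnot B): β-rule — branch into \lnot \lnot A  //  \lnot B.
      branch 2.1 (add \lnot \lnot A):
        × closes — contains both A and \lnot A.
      branch 2.2 (add \lnot B):
        \lnot (A \land \lnot A): β-rule — branch into \lnot A  //  \lnot \lnot A.
          branch 2.2.1 (add \lnot A):
            ○ open, literals {A=F, B=F}.
          branch 2.2.2 (add \lnot \lnot A):
            × closes — contains both A and \lnot A.
4 branches closed, 2 open.
An open branch gives a countermodel: A=F, B=F, C=F (unmentioned atoms arbitrary); the premises hold there but the conclusion fails.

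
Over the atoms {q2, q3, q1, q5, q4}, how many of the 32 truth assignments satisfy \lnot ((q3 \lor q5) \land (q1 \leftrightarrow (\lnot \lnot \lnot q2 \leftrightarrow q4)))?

Initial set: {T \lnot ((q3 \lor q5) \land (q1 \leftrightarrow (\lnot \lnot \lnot q2 \leftrightarrow q4)))}.
T \lnot ((q3 \lor q5) \land (q1 \leftrightarrow (\lnot \lnot \lnot q2 \leftrightarrow q4))): β-rule — branch into F (q3 \lor q5)  //  F (q1 \leftrightarrow (\lnot \lnot \lnot q2 \leftrightarrow q4)).
  branch 1 (add F (q3 \lor q5)):
    F (q3 \lor q5): α-rule — add F q3, F q5.
    ○ open, literals {q3=0, q5=0}.
  branch 2 (add F (q1 \leftrightarrow (\lnot \lnot \lnot q2 \leftrightarrow q4))):
    F (q1 \leftrightarrow (\lnot \lnot \lnot q2 \leftrightarrow q4)): β-rule — branch into T q1, F (\lnot \lnot \lnot q2 \leftrightarrow q4)  //  F q1, T (\lnot \lnot \lnot q2 \leftrightarrow q4).
      branch 2.1 (add T q1, F (\lnot \lnot \lnot q2 \leftrightarrow q4)):
        F (\lnot \lnot \lnot q2 \leftrightarrow q4): β-rule — branch into T \lnot \lnot \lnot q2, F q4  //  F \lnot \lnot \lnot q2, T q4.
          branch 2.1.1 (add T \lnot \lnot \lnot q2, F q4):
            T \lnot \lnot \lnot q2: drop double negation, giving T \lnot q2.
            ○ open, literals {q1=1, q2=0, q4=0}.
          branch 2.1.2 (add F \lnot \lnot \lnot q2, T q4):
            F \lnot \lnot \lnot q2: drop double negation, giving F \lnot q2.
            ○ open, literals {q1=1, q2=1, q4=1}.
      branch 2.2 (add F q1, T (\lnot \lnot \lnot q2 \leftrightarrow q4)):
        T (\lnot \lnot \lnot q2 \leftrightarrow q4): β-rule — branch into T \lnot \lnot \lnot q2, T q4  //  F \lnot \lnot \lnot q2, F q4.
          branch 2.2.1 (add T \lnot \lnot \lnot q2, T q4):
            T \lnot \lnot \lnot q2: drop double negation, giving T \lnot q2.
            ○ open, literals {q1=0, q2=0, q4=1}.
          branch 2.2.2 (add F \lnot \lnot \lnot q2, F q4):
            F \lnot \lnot \lnot q2: drop double negation, giving F \lnot q2.
            ○ open, literals {q1=0, q2=1, q4=0}.
0 branches closed, 5 open.
Each open branch fixes some atoms; the unmentioned ones are free. Counting distinct full assignments: branch {q3=0, q5=0} (q2, q1, q4) contributes 8 new; branch {q1=1, q2=0, q4=0} (q3, q5) contributes 3 new; branch {q1=1, q2=1, q4=1} (q3, q5) contributes 3 new; branch {q1=0, q2=0, q4=1} (q3, q5) contributes 3 new; branch {q1=0, q2=1, q4=0} (q3, q5) contributes 3 new. Total: 20.

20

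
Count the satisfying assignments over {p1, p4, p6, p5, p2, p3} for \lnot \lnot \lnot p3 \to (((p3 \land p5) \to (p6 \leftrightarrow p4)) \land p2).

Initial set: {(\lnot \lnot \lnot p3 \to (((p3 \land p5) \to (p6 \leftrightarrow p4)) \land p2))}.
(\lnot \lnot \lnot p3 \to (((p3 \land p5) \to (p6 \leftrightarrow p4)) \land p2)): β-rule — branch into \lnot \lnot \lnot \lnot p3  //  (((p3 \land p5) \to (p6 \leftrightarrow p4)) \land p2).
  branch 1 (add \lnot \lnot \lnot \lnot p3):
    \lnot \lnot \lnot \lnot p3: drop double negation, giving \lnot \lnot p3.
    ○ open, literals {p3=T}.
  branch 2 (add (((p3 \land p5) \to (p6 \leftrightarrow p4)) \land p2)):
    (((p3 \land p5) \to (p6 \leftrightarrow p4)) \land p2): α-rule — add ((p3 \land p5) \to (p6 \leftrightarrow p4)), p2.
    ((p3 \land p5) \to (p6 \leftrightarrow p4)): β-rule — branch into \lnot (p3 \land p5)  //  (p6 \leftrightarrow p4).
      branch 2.1 (add \lnot (p3 \land p5)):
        \lnot (p3 \land p5): β-rule — branch into \lnot p3  //  \lnot p5.
          branch 2.1.1 (add \lnot p3):
            ○ open, literals {p2=T, p3=F}.
          branch 2.1.2 (add \lnot p5):
            ○ open, literals {p2=T, p5=F}.
      branch 2.2 (add (p6 \leftrightarrow p4)):
        (p6 \leftrightarrow p4): β-rule — branch into p6, p4  //  \lnot p6, \lnot p4.
          branch 2.2.1 (add p6, p4):
            ○ open, literals {p2=T, p4=T, p6=T}.
          branch 2.2.2 (add \lnot p6, \lnot p4):
            ○ open, literals {p2=T, p4=F, p6=F}.
0 branches closed, 5 open.
Each open branch fixes some atoms; the unmentioned ones are free. Counting distinct full assignments: branch {p3=T} (p1, p4, p6, p5, p2) contributes 32 new; branch {p2=T, p3=F} (p1, p4, p6, p5) contributes 16 new; branch {p2=T, p5=F} (p1, p4, p6, p3) contributes 0 new; branch {p2=T, p4=T, p6=T} (p1, p5, p3) contributes 0 new; branch {p2=T, p4=F, p6=F} (p1, p5, p3) contributes 0 new. Total: 48.

48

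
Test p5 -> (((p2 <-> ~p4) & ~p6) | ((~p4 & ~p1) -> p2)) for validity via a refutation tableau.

Assume the negation and expand:
Initial set: {~(p5 -> (((p2 <-> ~p4) & ~p6) | ((~p4 & ~p1) -> p2)))}.
~(p5 -> (((p2 <-> ~p4) & ~p6) | ((~p4 & ~p1) -> p2))): α-rule — add p5, ~(((p2 <-> ~p4) & ~p6) | ((~p4 & ~p1) -> p2)).
~(((p2 <-> ~p4) & ~p6) | ((~p4 & ~p1) -> p2)): α-rule — add ~((p2 <-> ~p4) & ~p6), ~((~p4 & ~p1) -> p2).
~((~p4 & ~p1) -> p2): α-rule — add (~p4 & ~p1), ~p2.
(~p4 & ~p1): α-rule — add ~p4, ~p1.
~((p2 <-> ~p4) & ~p6): β-rule — branch into ~(p2 <-> ~p4)  //  ~~p6.
  branch 1 (add ~(p2 <-> ~p4)):
    ~(p2 <-> ~p4): β-rule — branch into p2, ~~p4  //  ~p2, ~p4.
      branch 1.1 (add p2, ~~p4):
        × closes — contains both p2 and ~p2.
      branch 1.2 (add ~p2, ~p4):
        ○ open, literals {p1=0, p2=0, p4=0, p5=1}.
  branch 2 (add ~~p6):
    ○ open, literals {p1=0, p2=0, p4=0, p5=1, p6=1}.
1 branch closed, 2 open.
An open branch gives a countermodel: p1=0, p2=0, p4=0, p5=1 (unmentioned atoms arbitrary); under it the original formula is false.

Not valid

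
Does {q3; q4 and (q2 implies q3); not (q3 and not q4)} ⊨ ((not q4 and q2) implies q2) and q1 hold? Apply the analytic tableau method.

Initial set: {q3; (q4 and (q2 implies q3)); not (q3 and not q4); not (((not q4 and q2) implies q2) and q1)}.
(q4 and (q2 implies q3)): α-rule — add q4, (q2 implies q3).
not (q3 and not q4): β-rule — branch into not q3  //  not not q4.
  branch 1 (add not q3):
    × closes — contains both q3 and not q3.
  branch 2 (add not not q4):
    not (((not q4 and q2) implies q2) and q1): β-rule — branch into not ((not q4 and q2) implies q2)  //  not q1.
      branch 2.1 (add not ((not q4 and q2) implies q2)):
        not ((not q4 and q2) implies q2): α-rule — add (not q4 and q2), not q2.
        (not q4 and q2): α-rule — add not q4, q2.
        × closes — contains both q4 and not q4.
      branch 2.2 (add not q1):
        (q2 implies q3): β-rule — branch into not q2  //  q3.
          branch 2.2.1 (add not q2):
            ○ open, literals {q1=false, q2=false, q3=true, q4=true}.
          branch 2.2.2 (add q3):
            ○ open, literals {q1=false, q3=true, q4=true}.
2 branches closed, 2 open.
An open branch gives a countermodel: q1=false, q2=false, q3=true, q4=true (unmentioned atoms arbitrary); the premises hold there but the conclusion fails.

No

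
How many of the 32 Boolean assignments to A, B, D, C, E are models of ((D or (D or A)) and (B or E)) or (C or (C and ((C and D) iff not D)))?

Initial set: {(((D or (D or A)) and (B or E)) or (C or (C and ((C and D) iff not D))))}.
(((D or (D or A)) and (B or E)) or (C or (C and ((C and D) iff not D)))): β-rule — branch into ((D or (D or A)) and (B or E))  //  (C or (C and ((C and D) iff not D))).
  branch 1 (add ((D or (D or A)) and (B or E))):
    ((D or (D or A)) and (B or E)): α-rule — add (D or (D or A)), (B or E).
    (D or (D or A)): β-rule — branch into D  //  (D or A).
      branch 1.1 (add D):
        (B or E): β-rule — branch into B  //  E.
          branch 1.1.1 (add B):
            ○ open, literals {B=true, D=true}.
          branch 1.1.2 (add E):
            ○ open, literals {D=true, E=true}.
      branch 1.2 (add (D or A)):
        (B or E): β-rule — branch into B  //  E.
          branch 1.2.1 (add B):
            (D or A): β-rule — branch into D  //  A.
              branch 1.2.1.1 (add D):
                ○ open, literals {B=true, D=true}.
              branch 1.2.1.2 (add A):
                ○ open, literals {A=true, B=true}.
          branch 1.2.2 (add E):
            (D or A): β-rule — branch into D  //  A.
              branch 1.2.2.1 (add D):
                ○ open, literals {D=true, E=true}.
              branch 1.2.2.2 (add A):
                ○ open, literals {A=true, E=true}.
  branch 2 (add (C or (C and ((C and D) iff not D)))):
    (C or (C and ((C and D) iff not D))): β-rule — branch into C  //  (C and ((C and D) iff not D)).
      branch 2.1 (add C):
        ○ open, literals {C=true}.
      branch 2.2 (add (C and ((C and D) iff not D))):
        (C and ((C and D) iff not D)): α-rule — add C, ((C and D) iff not D).
        ((C and D) iff not D): β-rule — branch into (C and D), not D  //  not (C and D), not not D.
          branch 2.2.1 (add (C and D), not D):
            (C and D): α-rule — add C, D.
            × closes — contains both D and not D.
          branch 2.2.2 (add not (C and D), not not D):
            not (C and D): β-rule — branch into not C  //  not D.
              branch 2.2.2.1 (add not C):
                × closes — contains both C and not C.
              branch 2.2.2.2 (add not D):
                × closes — contains both D and not D.
3 branches closed, 7 open.
Each open branch fixes some atoms; the unmentioned ones are free. Counting distinct full assignments: branch {B=true, D=true} (A, C, E) contributes 8 new; branch {D=true, E=true} (A, B, C) contributes 4 new; branch {B=true, D=true} (A, C, E) contributes 0 new; branch {A=true, B=true} (D, C, E) contributes 4 new; branch {D=true, E=true} (A, B, C) contributes 0 new; branch {A=true, E=true} (B, D, C) contributes 2 new; branch {C=true} (A, B, D, E) contributes 7 new. Total: 25.

25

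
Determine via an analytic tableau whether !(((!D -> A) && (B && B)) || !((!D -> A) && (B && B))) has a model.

Unsatisfiable

Initial set: {!(((!D -> A) && (B && B)) || !((!D -> A) && (B && B)))}.
!(((!D -> A) && (B && B)) || !((!D -> A) && (B && B))): α-rule — add !((!D -> A) && (B && B)), !!((!D -> A) && (B && B)).
!!((!D -> A) && (B && B)): α-rule — add (!D -> A), (B && B).
(B && B): α-rule — add B, B.
!((!D -> A) && (B && B)): β-rule — branch into !(!D -> A)  //  !(B && B).
  branch 1 (add !(!D -> A)):
    !(!D -> A): α-rule — add !D, !A.
    (!D -> A): β-rule — branch into !!D  //  A.
      branch 1.1 (add !!D):
        × closes — contains both D and !D.
      branch 1.2 (add A):
        × closes — contains both A and !A.
  branch 2 (add !(B && B)):
    (!D -> A): β-rule — branch into !!D  //  A.
      branch 2.1 (add !!D):
        !(B && B): β-rule — branch into !B  //  !B.
          branch 2.1.1 (add !B):
            × closes — contains both B and !B.
          branch 2.1.2 (add !B):
            × closes — contains both B and !B.
      branch 2.2 (add A):
        !(B && B): β-rule — branch into !B  //  !B.
          branch 2.2.1 (add !B):
            × closes — contains both B and !B.
          branch 2.2.2 (add !B):
            × closes — contains both B and !B.
All 6 branches close.
Every branch closed; the formula is unsatisfiable.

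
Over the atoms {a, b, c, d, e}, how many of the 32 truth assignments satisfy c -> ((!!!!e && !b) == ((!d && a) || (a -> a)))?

20

Initial set: {(c -> ((!!!!e && !b) == ((!d && a) || (a -> a))))}.
(c -> ((!!!!e && !b) == ((!d && a) || (a -> a)))): β-rule — branch into !c  //  ((!!!!e && !b) == ((!d && a) || (a -> a))).
  branch 1 (add !c):
    ○ open, literals {c=0}.
  branch 2 (add ((!!!!e && !b) == ((!d && a) || (a -> a)))):
    ((!!!!e && !b) == ((!d && a) || (a -> a))): β-rule — branch into (!!!!e && !b), ((!d && a) || (a -> a))  //  !(!!!!e && !b), !((!d && a) || (a -> a)).
      branch 2.1 (add (!!!!e && !b), ((!d && a) || (a -> a))):
        (!!!!e && !b): α-rule — add !!!!e, !b.
        !!!!e: drop double negation, giving !!e.
        !!e: drop double negation, giving e.
        ((!d && a) || (a -> a)): β-rule — branch into (!d && a)  //  (a -> a).
          branch 2.1.1 (add (!d && a)):
            (!d && a): α-rule — add !d, a.
            ○ open, literals {a=1, b=0, d=0, e=1}.
          branch 2.1.2 (add (a -> a)):
            (a -> a): β-rule — branch into !a  //  a.
              branch 2.1.2.1 (add !a):
                ○ open, literals {a=0, b=0, e=1}.
              branch 2.1.2.2 (add a):
                ○ open, literals {a=1, b=0, e=1}.
      branch 2.2 (add !(!!!!e && !b), !((!d && a) || (a -> a))):
        !((!d && a) || (a -> a)): α-rule — add !(!d && a), !(a -> a).
        !(a -> a): α-rule — add a, !a.
        × closes — contains both a and !a.
1 branch closed, 4 open.
Each open branch fixes some atoms; the unmentioned ones are free. Counting distinct full assignments: branch {c=0} (a, b, d, e) contributes 16 new; branch {a=1, b=0, d=0, e=1} (c) contributes 1 new; branch {a=0, b=0, e=1} (c, d) contributes 2 new; branch {a=1, b=0, e=1} (c, d) contributes 1 new. Total: 20.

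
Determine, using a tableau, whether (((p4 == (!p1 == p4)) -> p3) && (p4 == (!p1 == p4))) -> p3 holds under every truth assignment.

Valid

Assume the negation and expand:
Initial set: {!((((p4 == (!p1 == p4)) -> p3) && (p4 == (!p1 == p4))) -> p3)}.
!((((p4 == (!p1 == p4)) -> p3) && (p4 == (!p1 == p4))) -> p3): α-rule — add (((p4 == (!p1 == p4)) -> p3) && (p4 == (!p1 == p4))), !p3.
(((p4 == (!p1 == p4)) -> p3) && (p4 == (!p1 == p4))): α-rule — add ((p4 == (!p1 == p4)) -> p3), (p4 == (!p1 == p4)).
((p4 == (!p1 == p4)) -> p3): β-rule — branch into !(p4 == (!p1 == p4))  //  p3.
  branch 1 (add !(p4 == (!p1 == p4))):
    (p4 == (!p1 == p4)): β-rule — branch into p4, (!p1 == p4)  //  !p4, !(!p1 == p4).
      branch 1.1 (add p4, (!p1 == p4)):
        !(p4 == (!p1 == p4)): β-rule — branch into p4, !(!p1 == p4)  //  !p4, (!p1 == p4).
          branch 1.1.1 (add p4, !(!p1 == p4)):
            (!p1 == p4): β-rule — branch into !p1, p4  //  !!p1, !p4.
              branch 1.1.1.1 (add !p1, p4):
                !(!p1 == p4): β-rule — branch into !p1, !p4  //  !!p1, p4.
                  branch 1.1.1.1.1 (add !p1, !p4):
                    × closes — contains both p4 and !p4.
                  branch 1.1.1.1.2 (add !!p1, p4):
                    × closes — contains both p1 and !p1.
              branch 1.1.1.2 (add !!p1, !p4):
                × closes — contains both p4 and !p4.
          branch 1.1.2 (add !p4, (!p1 == p4)):
            × closes — contains both p4 and !p4.
      branch 1.2 (add !p4, !(!p1 == p4)):
        !(p4 == (!p1 == p4)): β-rule — branch into p4, !(!p1 == p4)  //  !p4, (!p1 == p4).
          branch 1.2.1 (add p4, !(!p1 == p4)):
            × closes — contains both p4 and !p4.
          branch 1.2.2 (add !p4, (!p1 == p4)):
            !(!p1 == p4): β-rule — branch into !p1, !p4  //  !!p1, p4.
              branch 1.2.2.1 (add !p1, !p4):
                (!p1 == p4): β-rule — branch into !p1, p4  //  !!p1, !p4.
                  branch 1.2.2.1.1 (add !p1, p4):
                    × closes — contains both p4 and !p4.
                  branch 1.2.2.1.2 (add !!p1, !p4):
                    × closes — contains both p1 and !p1.
              branch 1.2.2.2 (add !!p1, p4):
                × closes — contains both p4 and !p4.
  branch 2 (add p3):
    × closes — contains both p3 and !p3.
All 9 branches close.
Every branch closed, so the negation is unsatisfiable and the formula is valid.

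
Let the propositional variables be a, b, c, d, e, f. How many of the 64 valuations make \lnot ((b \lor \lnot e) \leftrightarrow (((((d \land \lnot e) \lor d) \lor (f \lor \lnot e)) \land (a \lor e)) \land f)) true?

Initial set: {\lnot ((b \lor \lnot e) \leftrightarrow (((((d \land \lnot e) \lor d) \lor (f \lor \lnot e)) \land (a \lor e)) \land f))}.
\lnot ((b \lor \lnot e) \leftrightarrow (((((d \land \lnot e) \lor d) \lor (f \lor \lnot e)) \land (a \lor e)) \land f)): β-rule — branch into (b \lor \lnot e), \lnot (((((d \land \lnot e) \lor d) \lor (f \lor \lnot e)) \land (a \lor e)) \land f)  //  \lnot (b \lor \lnot e), (((((d \land \lnot e) \lor d) \lor (f \lor \lnot e)) \land (a \lor e)) \land f).
  branch 1 (add (b \lor \lnot e), \lnot (((((d \land \lnot e) \lor d) \lor (f \lor \lnot e)) \land (a \lor e)) \land f)):
    (b \lor \lnot e): β-rule — branch into b  //  \lnot e.
      branch 1.1 (add b):
        \lnot (((((d \land \lnot e) \lor d) \lor (f \lor \lnot e)) \land (a \lor e)) \land f): β-rule — branch into \lnot ((((d \land \lnot e) \lor d) \lor (f \lor \lnot e)) \land (a \lor e))  //  \lnot f.
          branch 1.1.1 (add \lnot ((((d \land \lnot e) \lor d) \lor (f \lor \lnot e)) \land (a \lor e))):
            \lnot ((((d \land \lnot e) \lor d) \lor (f \lor \lnot e)) \land (a \lor e)): β-rule — branch into \lnot (((d \land \lnot e) \lor d) \lor (f \lor \lnot e))  //  \lnot (a \lor e).
              branch 1.1.1.1 (add \lnot (((d \land \lnot e) \lor d) \lor (f \lor \lnot e))):
                \lnot (((d \land \lnot e) \lor d) \lor (f \lor \lnot e)): α-rule — add \lnot ((d \land \lnot e) \lor d), \lnot (f \lor \lnot e).
                \lnot ((d \land \lnot e) \lor d): α-rule — add \lnot (d \land \lnot e), \lnot d.
                \lnot (f \lor \lnot e): α-rule — add \lnot f, \lnot \lnot e.
                \lnot (d \land \lnot e): β-rule — branch into \lnot d  //  \lnot \lnot e.
                  branch 1.1.1.1.1 (add \lnot d):
                    ○ open, literals {b=1, d=0, e=1, f=0}.
                  branch 1.1.1.1.2 (add \lnot \lnot e):
                    ○ open, literals {b=1, d=0, e=1, f=0}.
              branch 1.1.1.2 (add \lnot (a \lor e)):
                \lnot (a \lor e): α-rule — add \lnot a, \lnot e.
                ○ open, literals {a=0, b=1, e=0}.
          branch 1.1.2 (add \lnot f):
            ○ open, literals {b=1, f=0}.
      branch 1.2 (add \lnot e):
        \lnot (((((d \land \lnot e) \lor d) \lor (f \lor \lnot e)) \land (a \lor e)) \land f): β-rule — branch into \lnot ((((d \land \lnot e) \lor d) \lor (f \lor \lnot e)) \land (a \lor e))  //  \lnot f.
          branch 1.2.1 (add \lnot ((((d \land \lnot e) \lor d) \lor (f \lor \lnot e)) \land (a \lor e))):
            \lnot ((((d \land \lnot e) \lor d) \lor (f \lor \lnot e)) \land (a \lor e)): β-rule — branch into \lnot (((d \land \lnot e) \lor d) \lor (f \lor \lnot e))  //  \lnot (a \lor e).
              branch 1.2.1.1 (add \lnot (((d \land \lnot e) \lor d) \lor (f \lor \lnot e))):
                \lnot (((d \land \lnot e) \lor d) \lor (f \lor \lnot e)): α-rule — add \lnot ((d \land \lnot e) \lor d), \lnot (f \lor \lnot e).
                \lnot ((d \land \lnot e) \lor d): α-rule — add \lnot (d \land \lnot e), \lnot d.
                \lnot (f \lor \lnot e): α-rule — add \lnot f, \lnot \lnot e.
                × closes — contains both e and \lnot e.
              branch 1.2.1.2 (add \lnot (a \lor e)):
                \lnot (a \lor e): α-rule — add \lnot a, \lnot e.
                ○ open, literals {a=0, e=0}.
          branch 1.2.2 (add \lnot f):
            ○ open, literals {e=0, f=0}.
  branch 2 (add \lnot (b \lor \lnot e), (((((d \land \lnot e) \lor d) \lor (f \lor \lnot e)) \land (a \lor e)) \land f)):
    \lnot (b \lor \lnot e): α-rule — add \lnot b, \lnot \lnot e.
    (((((d \land \lnot e) \lor d) \lor (f \lor \lnot e)) \land (a \lor e)) \land f): α-rule — add ((((d \land \lnot e) \lor d) \lor (f \lor \lnot e)) \land (a \lor e)), f.
    ((((d \land \lnot e) \lor d) \lor (f \lor \lnot e)) \land (a \lor e)): α-rule — add (((d \land \lnot e) \lor d) \lor (f \lor \lnot e)), (a \lor e).
    (((d \land \lnot e) \lor d) \lor (f \lor \lnot e)): β-rule — branch into ((d \land \lnot e) \lor d)  //  (f \lor \lnot e).
      branch 2.1 (add ((d \land \lnot e) \lor d)):
        (a \lor e): β-rule — branch into a  //  e.
          branch 2.1.1 (add a):
            ((d \land \lnot e) \lor d): β-rule — branch into (d \land \lnot e)  //  d.
              branch 2.1.1.1 (add (d \land \lnot e)):
                (d \land \lnot e): α-rule — add d, \lnot e.
                × closes — contains both e and \lnot e.
              branch 2.1.1.2 (add d):
                ○ open, literals {a=1, b=0, d=1, e=1, f=1}.
          branch 2.1.2 (add e):
            ((d \land \lnot e) \lor d): β-rule — branch into (d \land \lnot e)  //  d.
              branch 2.1.2.1 (add (d \land \lnot e)):
                (d \land \lnot e): α-rule — add d, \lnot e.
                × closes — contains both e and \lnot e.
              branch 2.1.2.2 (add d):
                ○ open, literals {b=0, d=1, e=1, f=1}.
      branch 2.2 (add (f \lor \lnot e)):
        (a \lor e): β-rule — branch into a  //  e.
          branch 2.2.1 (add a):
            (f \lor \lnot e): β-rule — branch into f  //  \lnot e.
              branch 2.2.1.1 (add f):
                ○ open, literals {a=1, b=0, e=1, f=1}.
              branch 2.2.1.2 (add \lnot e):
                × closes — contains both e and \lnot e.
          branch 2.2.2 (add e):
            (f \lor \lnot e): β-rule — branch into f  //  \lnot e.
              branch 2.2.2.1 (add f):
                ○ open, literals {b=0, e=1, f=1}.
              branch 2.2.2.2 (add \lnot e):
                × closes — contains both e and \lnot e.
5 branches closed, 10 open.
Each open branch fixes some atoms; the unmentioned ones are free. Counting distinct full assignments: branch {b=1, d=0, e=1, f=0} (a, c) contributes 4 new; branch {b=1, d=0, e=1, f=0} (a, c) contributes 0 new; branch {a=0, b=1, e=0} (c, d, f) contributes 8 new; branch {b=1, f=0} (a, c, d, e) contributes 8 new; branch {a=0, e=0} (b, c, d, f) contributes 8 new; branch {e=0, f=0} (a, b, c, d) contributes 4 new; branch {a=1, b=0, d=1, e=1, f=1} (c) contributes 2 new; branch {b=0, d=1, e=1, f=1} (a, c) contributes 2 new; branch {a=1, b=0, e=1, f=1} (c, d) contributes 2 new; branch {b=0, e=1, f=1} (a, c, d) contributes 2 new. Total: 40.

40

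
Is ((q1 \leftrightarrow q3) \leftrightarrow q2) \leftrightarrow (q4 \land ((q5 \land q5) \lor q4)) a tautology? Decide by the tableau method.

Assume the negation and expand:
Initial set: {\lnot (((q1 \leftrightarrow q3) \leftrightarrow q2) \leftrightarrow (q4 \land ((q5 \land q5) \lor q4)))}.
\lnot (((q1 \leftrightarrow q3) \leftrightarrow q2) \leftrightarrow (q4 \land ((q5 \land q5) \lor q4))): β-rule — branch into ((q1 \leftrightarrow q3) \leftrightarrow q2), \lnot (q4 \land ((q5 \land q5) \lor q4))  //  \lnot ((q1 \leftrightarrow q3) \leftrightarrow q2), (q4 \land ((q5 \land q5) \lor q4)).
  branch 1 (add ((q1 \leftrightarrow q3) \leftrightarrow q2), \lnot (q4 \land ((q5 \land q5) \lor q4))):
    ((q1 \leftrightarrow q3) \leftrightarrow q2): β-rule — branch into (q1 \leftrightarrow q3), q2  //  \lnot (q1 \leftrightarrow q3), \lnot q2.
      branch 1.1 (add (q1 \leftrightarrow q3), q2):
        \lnot (q4 \land ((q5 \land q5) \lor q4)): β-rule — branch into \lnot q4  //  \lnot ((q5 \land q5) \lor q4).
          branch 1.1.1 (add \lnot q4):
            (q1 \leftrightarrow q3): β-rule — branch into q1, q3  //  \lnot q1, \lnot q3.
              branch 1.1.1.1 (add q1, q3):
                ○ open, literals {q1=1, q2=1, q3=1, q4=0}.
              branch 1.1.1.2 (add \lnot q1, \lnot q3):
                ○ open, literals {q1=0, q2=1, q3=0, q4=0}.
          branch 1.1.2 (add \lnot ((q5 \land q5) \lor q4)):
            \lnot ((q5 \land q5) \lor q4): α-rule — add \lnot (q5 \land q5), \lnot q4.
            (q1 \leftrightarrow q3): β-rule — branch into q1, q3  //  \lnot q1, \lnot q3.
              branch 1.1.2.1 (add q1, q3):
                \lnot (q5 \land q5): β-rule — branch into \lnot q5  //  \lnot q5.
                  branch 1.1.2.1.1 (add \lnot q5):
                    ○ open, literals {q1=1, q2=1, q3=1, q4=0, q5=0}.
                  branch 1.1.2.1.2 (add \lnot q5):
                    ○ open, literals {q1=1, q2=1, q3=1, q4=0, q5=0}.
              branch 1.1.2.2 (add \lnot q1, \lnot q3):
                \lnot (q5 \land q5): β-rule — branch into \lnot q5  //  \lnot q5.
                  branch 1.1.2.2.1 (add \lnot q5):
                    ○ open, literals {q1=0, q2=1, q3=0, q4=0, q5=0}.
                  branch 1.1.2.2.2 (add \lnot q5):
                    ○ open, literals {q1=0, q2=1, q3=0, q4=0, q5=0}.
      branch 1.2 (add \lnot (q1 \leftrightarrow q3), \lnot q2):
        \lnot (q4 \land ((q5 \land q5) \lor q4)): β-rule — branch into \lnot q4  //  \lnot ((q5 \land q5) \lor q4).
          branch 1.2.1 (add \lnot q4):
            \lnot (q1 \leftrightarrow q3): β-rule — branch into q1, \lnot q3  //  \lnot q1, q3.
              branch 1.2.1.1 (add q1, \lnot q3):
                ○ open, literals {q1=1, q2=0, q3=0, q4=0}.
              branch 1.2.1.2 (add \lnot q1, q3):
                ○ open, literals {q1=0, q2=0, q3=1, q4=0}.
          branch 1.2.2 (add \lnot ((q5 \land q5) \lor q4)):
            \lnot ((q5 \land q5) \lor q4): α-rule — add \lnot (q5 \land q5), \lnot q4.
            \lnot (q1 \leftrightarrow q3): β-rule — branch into q1, \lnot q3  //  \lnot q1, q3.
              branch 1.2.2.1 (add q1, \lnot q3):
                \lnot (q5 \land q5): β-rule — branch into \lnot q5  //  \lnot q5.
                  branch 1.2.2.1.1 (add \lnot q5):
                    ○ open, literals {q1=1, q2=0, q3=0, q4=0, q5=0}.
                  branch 1.2.2.1.2 (add \lnot q5):
                    ○ open, literals {q1=1, q2=0, q3=0, q4=0, q5=0}.
              branch 1.2.2.2 (add \lnot q1, q3):
                \lnot (q5 \land q5): β-rule — branch into \lnot q5  //  \lnot q5.
                  branch 1.2.2.2.1 (add \lnot q5):
                    ○ open, literals {q1=0, q2=0, q3=1, q4=0, q5=0}.
                  branch 1.2.2.2.2 (add \lnot q5):
                    ○ open, literals {q1=0, q2=0, q3=1, q4=0, q5=0}.
  branch 2 (add \lnot ((q1 \leftrightarrow q3) \leftrightarrow q2), (q4 \land ((q5 \land q5) \lor q4))):
    (q4 \land ((q5 \land q5) \lor q4)): α-rule — add q4, ((q5 \land q5) \lor q4).
    \lnot ((q1 \leftrightarrow q3) \leftrightarrow q2): β-rule — branch into (q1 \leftrightarrow q3), \lnot q2  //  \lnot (q1 \leftrightarrow q3), q2.
      branch 2.1 (add (q1 \leftrightarrow q3), \lnot q2):
        ((q5 \land q5) \lor q4): β-rule — branch into (q5 \land q5)  //  q4.
          branch 2.1.1 (add (q5 \land q5)):
            (q5 \land q5): α-rule — add q5, q5.
            (q1 \leftrightarrow q3): β-rule — branch into q1, q3  //  \lnot q1, \lnot q3.
              branch 2.1.1.1 (add q1, q3):
                ○ open, literals {q1=1, q2=0, q3=1, q4=1, q5=1}.
              branch 2.1.1.2 (add \lnot q1, \lnot q3):
                ○ open, literals {q1=0, q2=0, q3=0, q4=1, q5=1}.
          branch 2.1.2 (add q4):
            (q1 \leftrightarrow q3): β-rule — branch into q1, q3  //  \lnot q1, \lnot q3.
              branch 2.1.2.1 (add q1, q3):
                ○ open, literals {q1=1, q2=0, q3=1, q4=1}.
              branch 2.1.2.2 (add \lnot q1, \lnot q3):
                ○ open, literals {q1=0, q2=0, q3=0, q4=1}.
      branch 2.2 (add \lnot (q1 \leftrightarrow q3), q2):
        ((q5 \land q5) \lor q4): β-rule — branch into (q5 \land q5)  //  q4.
          branch 2.2.1 (add (q5 \land q5)):
            (q5 \land q5): α-rule — add q5, q5.
            \lnot (q1 \leftrightarrow q3): β-rule — branch into q1, \lnot q3  //  \lnot q1, q3.
              branch 2.2.1.1 (add q1, \lnot q3):
                ○ open, literals {q1=1, q2=1, q3=0, q4=1, q5=1}.
              branch 2.2.1.2 (add \lnot q1, q3):
                ○ open, literals {q1=0, q2=1, q3=1, q4=1, q5=1}.
          branch 2.2.2 (add q4):
            \lnot (q1 \leftrightarrow q3): β-rule — branch into q1, \lnot q3  //  \lnot q1, q3.
              branch 2.2.2.1 (add q1, \lnot q3):
                ○ open, literals {q1=1, q2=1, q3=0, q4=1}.
              branch 2.2.2.2 (add \lnot q1, q3):
                ○ open, literals {q1=0, q2=1, q3=1, q4=1}.
0 branches closed, 20 open.
An open branch gives a countermodel: q1=1, q2=1, q3=1, q4=0 (unmentioned atoms arbitrary); under it the original formula is false.

Not valid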